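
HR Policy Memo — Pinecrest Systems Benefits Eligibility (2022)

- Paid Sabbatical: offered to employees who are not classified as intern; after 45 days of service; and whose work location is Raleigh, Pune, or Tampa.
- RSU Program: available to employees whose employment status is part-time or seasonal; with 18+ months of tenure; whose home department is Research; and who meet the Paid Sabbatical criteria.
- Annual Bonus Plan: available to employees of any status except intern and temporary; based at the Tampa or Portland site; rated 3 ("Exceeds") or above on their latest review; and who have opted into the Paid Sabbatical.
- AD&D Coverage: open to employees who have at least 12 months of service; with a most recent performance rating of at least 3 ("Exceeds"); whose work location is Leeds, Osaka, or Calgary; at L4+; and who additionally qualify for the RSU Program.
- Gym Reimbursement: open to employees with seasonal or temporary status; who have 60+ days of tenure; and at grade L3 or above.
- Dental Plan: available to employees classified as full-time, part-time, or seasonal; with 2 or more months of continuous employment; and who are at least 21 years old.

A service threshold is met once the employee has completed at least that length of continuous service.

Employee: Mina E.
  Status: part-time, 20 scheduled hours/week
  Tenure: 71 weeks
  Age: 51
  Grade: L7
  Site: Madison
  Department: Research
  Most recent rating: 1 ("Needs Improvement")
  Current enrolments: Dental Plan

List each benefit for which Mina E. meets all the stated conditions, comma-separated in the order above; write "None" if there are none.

Dental Plan

Paid Sabbatical — status part-time ✓ (not excluded); service 71 weeks ≥ 45 days ✓; site Madison ✗ (not Raleigh, Pune, or Tampa) → not eligible.
RSU Program — status part-time ✓; service 71 weeks < 18 months (≈540 days) ✗ → not eligible.
Annual Bonus Plan — status part-time ✓ (not excluded); site Madison ✗ (not Tampa or Portland) → not eligible.
AD&D Coverage — service 71 weeks ≥ 12 months (≈360 days) ✓; rating 1 < 3 ✗ → not eligible.
Gym Reimbursement — status part-time ✗ (requires seasonal or temporary) → not eligible.
Dental Plan — status part-time ✓; service 71 weeks ≥ 2 months (≈60 days) ✓; age 51 ≥ 21 ✓ → eligible.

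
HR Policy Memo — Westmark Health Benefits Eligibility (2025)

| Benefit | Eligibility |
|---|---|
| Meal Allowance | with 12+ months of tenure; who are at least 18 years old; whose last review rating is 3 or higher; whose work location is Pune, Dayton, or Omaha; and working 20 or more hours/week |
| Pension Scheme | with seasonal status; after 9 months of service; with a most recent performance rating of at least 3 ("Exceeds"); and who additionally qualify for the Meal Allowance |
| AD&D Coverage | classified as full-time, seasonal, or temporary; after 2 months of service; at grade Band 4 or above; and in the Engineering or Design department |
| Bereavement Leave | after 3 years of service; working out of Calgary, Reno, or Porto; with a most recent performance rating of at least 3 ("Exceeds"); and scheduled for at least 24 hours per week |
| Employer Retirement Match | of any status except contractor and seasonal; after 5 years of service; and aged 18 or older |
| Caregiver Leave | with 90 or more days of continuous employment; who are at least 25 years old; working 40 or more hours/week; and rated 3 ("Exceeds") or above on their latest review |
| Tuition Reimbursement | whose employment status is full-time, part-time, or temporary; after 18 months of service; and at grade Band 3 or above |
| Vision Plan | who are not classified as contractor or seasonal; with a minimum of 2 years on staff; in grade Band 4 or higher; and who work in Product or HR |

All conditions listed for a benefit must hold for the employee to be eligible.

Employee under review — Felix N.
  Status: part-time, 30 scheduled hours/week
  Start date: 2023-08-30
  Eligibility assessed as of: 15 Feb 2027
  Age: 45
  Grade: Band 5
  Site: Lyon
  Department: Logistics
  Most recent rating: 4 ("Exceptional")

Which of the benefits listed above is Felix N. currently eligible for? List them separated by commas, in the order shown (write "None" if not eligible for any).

Service from 2023-08-30 to 15 Feb 2027: 1265 days.
Meal Allowance — service 1265 days ≥ 12 months (≈360 days) ✓; age 45 ≥ 18 ✓; rating 4 ≥ 3 ✓; site Lyon ✗ (not Pune, Dayton, or Omaha) → not eligible.
Pension Scheme — status part-time ✗ (requires seasonal) → not eligible.
AD&D Coverage — status part-time ✗ (requires full-time, seasonal, or temporary) → not eligible.
Bereavement Leave — service 1265 days ≥ 3 years (≈1095 days) ✓; site Lyon ✗ (not Calgary, Reno, or Porto) → not eligible.
Employer Retirement Match — status part-time ✓ (not excluded); service 1265 days < 5 years (≈1825 days) ✗ → not eligible.
Caregiver Leave — service 1265 days ≥ 90 days ✓; age 45 ≥ 25 ✓; 30 hrs/wk < 40 ✗ → not eligible.
Tuition Reimbursement — status part-time ✓; service 1265 days ≥ 18 months (≈540 days) ✓; grade Band 5 ≥ Band 3 ✓ → eligible.
Vision Plan — status part-time ✓ (not excluded); service 1265 days ≥ 2 years (≈730 days) ✓; grade Band 5 ≥ Band 4 ✓; dept Logistics ✗ → not eligible.

Tuition Reimbursement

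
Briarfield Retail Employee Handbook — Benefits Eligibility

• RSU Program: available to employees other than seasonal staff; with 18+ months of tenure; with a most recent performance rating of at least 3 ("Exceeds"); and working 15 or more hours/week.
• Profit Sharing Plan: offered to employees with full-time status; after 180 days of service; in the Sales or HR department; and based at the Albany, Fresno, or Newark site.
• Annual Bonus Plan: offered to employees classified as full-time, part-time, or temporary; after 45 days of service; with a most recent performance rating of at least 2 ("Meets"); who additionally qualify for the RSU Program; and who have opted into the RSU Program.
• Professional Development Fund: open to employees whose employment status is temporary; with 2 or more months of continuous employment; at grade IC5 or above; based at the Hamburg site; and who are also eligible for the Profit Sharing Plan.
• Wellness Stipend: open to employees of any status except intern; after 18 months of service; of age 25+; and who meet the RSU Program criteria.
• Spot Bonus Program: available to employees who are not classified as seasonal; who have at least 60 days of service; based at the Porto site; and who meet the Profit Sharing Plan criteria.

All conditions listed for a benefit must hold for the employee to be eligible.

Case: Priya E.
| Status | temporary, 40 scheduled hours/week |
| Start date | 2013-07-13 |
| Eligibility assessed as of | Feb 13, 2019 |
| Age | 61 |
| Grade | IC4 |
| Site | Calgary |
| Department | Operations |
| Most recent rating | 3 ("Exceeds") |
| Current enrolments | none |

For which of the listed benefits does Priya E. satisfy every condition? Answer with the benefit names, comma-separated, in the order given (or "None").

RSU Program, Wellness Stipend

Service from 2013-07-13 to Feb 13, 2019: 2041 days.
RSU Program — status temporary ✓ (not excluded); service 2041 days ≥ 18 months (≈540 days) ✓; rating 3 ≥ 3 ✓; 40 hrs/wk ≥ 15 ✓ → eligible.
Profit Sharing Plan — status temporary ✗ (requires full-time) → not eligible.
Annual Bonus Plan — status temporary ✓; service 2041 days ≥ 45 days ✓; rating 3 ≥ 2 ✓; eligible for RSU Program ✓; not enrolled in RSU Program ✗ → not eligible.
Professional Development Fund — status temporary ✓; service 2041 days ≥ 2 months (≈60 days) ✓; grade IC4 < IC5 ✗ → not eligible.
Wellness Stipend — status temporary ✓ (not excluded); service 2041 days ≥ 18 months (≈540 days) ✓; age 61 ≥ 25 ✓; eligible for RSU Program ✓ → eligible.
Spot Bonus Program — status temporary ✓ (not excluded); service 2041 days ≥ 60 days ✓; site Calgary ✗ (not Porto) → not eligible.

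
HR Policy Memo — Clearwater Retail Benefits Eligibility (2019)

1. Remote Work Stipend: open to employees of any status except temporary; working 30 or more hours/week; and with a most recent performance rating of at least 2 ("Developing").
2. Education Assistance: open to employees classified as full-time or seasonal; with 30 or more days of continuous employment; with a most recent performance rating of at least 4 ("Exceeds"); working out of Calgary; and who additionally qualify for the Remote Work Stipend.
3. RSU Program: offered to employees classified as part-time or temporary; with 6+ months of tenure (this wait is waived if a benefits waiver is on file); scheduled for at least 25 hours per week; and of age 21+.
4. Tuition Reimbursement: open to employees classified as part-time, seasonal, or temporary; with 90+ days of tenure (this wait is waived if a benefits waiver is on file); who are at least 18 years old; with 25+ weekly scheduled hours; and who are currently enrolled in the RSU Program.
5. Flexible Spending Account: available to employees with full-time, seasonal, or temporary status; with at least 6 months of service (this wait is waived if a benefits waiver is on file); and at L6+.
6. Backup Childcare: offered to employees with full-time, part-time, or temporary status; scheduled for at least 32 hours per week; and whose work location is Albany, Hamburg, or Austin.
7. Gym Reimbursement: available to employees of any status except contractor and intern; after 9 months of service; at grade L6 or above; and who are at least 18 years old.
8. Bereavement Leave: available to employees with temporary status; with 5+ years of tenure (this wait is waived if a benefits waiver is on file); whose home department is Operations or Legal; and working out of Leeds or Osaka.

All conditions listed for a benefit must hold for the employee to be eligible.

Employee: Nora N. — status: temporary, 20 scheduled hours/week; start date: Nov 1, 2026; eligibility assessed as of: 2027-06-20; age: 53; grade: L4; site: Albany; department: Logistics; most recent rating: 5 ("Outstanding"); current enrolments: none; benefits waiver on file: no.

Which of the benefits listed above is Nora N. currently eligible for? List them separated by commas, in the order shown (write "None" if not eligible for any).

None

Service from Nov 1, 2026 to 2027-06-20: 231 days.
Remote Work Stipend — status temporary ✗ (excluded) → not eligible.
Education Assistance — status temporary ✗ (requires full-time or seasonal) → not eligible.
RSU Program — status temporary ✓; no waiver, service 231 days ≥ 6 months (≈180 days) ✓; 20 hrs/wk < 25 ✗ → not eligible.
Tuition Reimbursement — status temporary ✓; no waiver, service 231 days ≥ 90 days ✓; age 53 ≥ 18 ✓; 20 hrs/wk < 25 ✗ → not eligible.
Flexible Spending Account — status temporary ✓; no waiver, service 231 days ≥ 6 months (≈180 days) ✓; grade L4 < L6 ✗ → not eligible.
Backup Childcare — status temporary ✓; 20 hrs/wk < 32 ✗ → not eligible.
Gym Reimbursement — status temporary ✓ (not excluded); service 231 days < 9 months (≈270 days) ✗ → not eligible.
Bereavement Leave — status temporary ✓; no waiver, service 231 days < 5 years (≈1825 days) ✗ → not eligible.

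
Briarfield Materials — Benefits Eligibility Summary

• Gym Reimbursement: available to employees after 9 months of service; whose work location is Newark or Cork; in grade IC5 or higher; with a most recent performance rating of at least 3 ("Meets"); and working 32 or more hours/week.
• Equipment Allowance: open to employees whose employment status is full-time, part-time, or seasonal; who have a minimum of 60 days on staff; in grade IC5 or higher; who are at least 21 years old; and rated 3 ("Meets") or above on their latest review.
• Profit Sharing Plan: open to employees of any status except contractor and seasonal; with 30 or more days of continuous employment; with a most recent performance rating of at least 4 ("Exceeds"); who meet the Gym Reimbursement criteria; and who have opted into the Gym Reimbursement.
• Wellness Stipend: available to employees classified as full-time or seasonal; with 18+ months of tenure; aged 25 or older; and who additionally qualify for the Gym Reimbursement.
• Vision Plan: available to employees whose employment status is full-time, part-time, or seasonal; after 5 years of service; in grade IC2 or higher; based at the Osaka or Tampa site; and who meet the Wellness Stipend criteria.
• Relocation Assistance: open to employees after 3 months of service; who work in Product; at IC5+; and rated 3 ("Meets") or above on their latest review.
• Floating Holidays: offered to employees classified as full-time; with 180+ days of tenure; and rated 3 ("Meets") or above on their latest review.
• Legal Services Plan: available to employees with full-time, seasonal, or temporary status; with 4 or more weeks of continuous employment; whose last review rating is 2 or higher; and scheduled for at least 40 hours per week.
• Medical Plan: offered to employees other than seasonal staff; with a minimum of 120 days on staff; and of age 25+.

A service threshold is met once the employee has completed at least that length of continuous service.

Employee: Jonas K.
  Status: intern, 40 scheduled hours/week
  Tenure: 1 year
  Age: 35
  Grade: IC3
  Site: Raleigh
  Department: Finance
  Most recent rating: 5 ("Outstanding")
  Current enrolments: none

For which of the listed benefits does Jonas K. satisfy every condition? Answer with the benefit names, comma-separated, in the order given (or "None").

Medical Plan

Gym Reimbursement — service 1 year ≥ 9 months (≈270 days) ✓; site Raleigh ✗ (not Newark or Cork) → not eligible.
Equipment Allowance — status intern ✗ (requires full-time, part-time, or seasonal) → not eligible.
Profit Sharing Plan — status intern ✓ (not excluded); service 1 year ≥ 30 days ✓; rating 5 ≥ 4 ✓; not eligible for Gym Reimbursement ✗ → not eligible.
Wellness Stipend — status intern ✗ (requires full-time or seasonal) → not eligible.
Vision Plan — status intern ✗ (requires full-time, part-time, or seasonal) → not eligible.
Relocation Assistance — service 1 year ≥ 3 months (≈90 days) ✓; dept Finance ✗ → not eligible.
Floating Holidays — status intern ✗ (requires full-time) → not eligible.
Legal Services Plan — status intern ✗ (requires full-time, seasonal, or temporary) → not eligible.
Medical Plan — status intern ✓ (not excluded); service 1 year ≥ 120 days ✓; age 35 ≥ 25 ✓ → eligible.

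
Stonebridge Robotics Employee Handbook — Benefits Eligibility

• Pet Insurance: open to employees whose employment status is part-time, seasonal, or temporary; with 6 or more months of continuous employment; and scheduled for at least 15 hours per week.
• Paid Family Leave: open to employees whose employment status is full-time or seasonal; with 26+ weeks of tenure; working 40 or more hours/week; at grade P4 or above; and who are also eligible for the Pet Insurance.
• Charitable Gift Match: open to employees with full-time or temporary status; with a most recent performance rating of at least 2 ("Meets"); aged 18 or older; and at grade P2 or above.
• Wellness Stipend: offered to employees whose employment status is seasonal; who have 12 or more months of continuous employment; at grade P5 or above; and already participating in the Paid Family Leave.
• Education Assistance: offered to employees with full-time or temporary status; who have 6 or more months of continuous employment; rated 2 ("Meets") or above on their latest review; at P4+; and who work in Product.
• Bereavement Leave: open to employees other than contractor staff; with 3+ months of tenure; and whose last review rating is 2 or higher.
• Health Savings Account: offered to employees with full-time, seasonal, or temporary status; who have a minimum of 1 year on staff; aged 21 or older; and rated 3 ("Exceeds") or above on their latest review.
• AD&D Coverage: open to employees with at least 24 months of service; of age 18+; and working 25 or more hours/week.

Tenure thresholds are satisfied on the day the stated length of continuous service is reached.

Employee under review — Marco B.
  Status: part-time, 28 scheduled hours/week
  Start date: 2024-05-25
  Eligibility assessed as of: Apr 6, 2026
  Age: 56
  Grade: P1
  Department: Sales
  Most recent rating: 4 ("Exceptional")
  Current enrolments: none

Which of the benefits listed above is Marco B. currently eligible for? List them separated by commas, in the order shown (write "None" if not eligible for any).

Pet Insurance, Bereavement Leave

Service from 2024-05-25 to Apr 6, 2026: 681 days.
Pet Insurance — status part-time ✓; service 681 days ≥ 6 months (≈180 days) ✓; 28 hrs/wk ≥ 15 ✓ → eligible.
Paid Family Leave — status part-time ✗ (requires full-time or seasonal) → not eligible.
Charitable Gift Match — status part-time ✗ (requires full-time or temporary) → not eligible.
Wellness Stipend — status part-time ✗ (requires seasonal) → not eligible.
Education Assistance — status part-time ✗ (requires full-time or temporary) → not eligible.
Bereavement Leave — status part-time ✓ (not excluded); service 681 days ≥ 3 months (≈90 days) ✓; rating 4 ≥ 2 ✓ → eligible.
Health Savings Account — status part-time ✗ (requires full-time, seasonal, or temporary) → not eligible.
AD&D Coverage — service 681 days < 24 months (≈720 days) ✗ → not eligible.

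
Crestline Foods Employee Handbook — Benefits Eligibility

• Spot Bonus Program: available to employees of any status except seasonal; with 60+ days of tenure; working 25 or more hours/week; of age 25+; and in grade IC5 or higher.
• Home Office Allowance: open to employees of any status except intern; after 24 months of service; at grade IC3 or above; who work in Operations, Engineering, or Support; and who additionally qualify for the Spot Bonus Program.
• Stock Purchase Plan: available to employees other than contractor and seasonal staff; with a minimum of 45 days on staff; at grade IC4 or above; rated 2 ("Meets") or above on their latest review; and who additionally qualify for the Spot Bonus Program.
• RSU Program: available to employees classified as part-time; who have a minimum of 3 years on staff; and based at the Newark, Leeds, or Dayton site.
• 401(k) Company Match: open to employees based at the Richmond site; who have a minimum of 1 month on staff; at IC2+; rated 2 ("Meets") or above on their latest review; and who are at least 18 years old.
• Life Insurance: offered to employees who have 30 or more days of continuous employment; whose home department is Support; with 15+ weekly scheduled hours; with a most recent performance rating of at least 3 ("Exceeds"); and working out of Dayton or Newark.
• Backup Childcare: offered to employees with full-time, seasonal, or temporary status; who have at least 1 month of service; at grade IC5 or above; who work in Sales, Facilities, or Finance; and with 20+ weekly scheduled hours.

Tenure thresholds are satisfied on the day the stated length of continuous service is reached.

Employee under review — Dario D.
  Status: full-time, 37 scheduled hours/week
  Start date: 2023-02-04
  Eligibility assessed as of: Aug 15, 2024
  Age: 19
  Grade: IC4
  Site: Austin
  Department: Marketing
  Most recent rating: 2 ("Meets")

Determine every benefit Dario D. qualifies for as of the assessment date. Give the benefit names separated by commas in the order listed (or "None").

Service from 2023-02-04 to Aug 15, 2024: 558 days.
Spot Bonus Program — status full-time ✓ (not excluded); service 558 days ≥ 60 days ✓; 37 hrs/wk ≥ 25 ✓; age 19 < 25 ✗ → not eligible.
Home Office Allowance — status full-time ✓ (not excluded); service 558 days < 24 months (≈720 days) ✗ → not eligible.
Stock Purchase Plan — status full-time ✓ (not excluded); service 558 days ≥ 45 days ✓; grade IC4 ≥ IC4 ✓; rating 2 ≥ 2 ✓; not eligible for Spot Bonus Program ✗ → not eligible.
RSU Program — status full-time ✗ (requires part-time) → not eligible.
401(k) Company Match — site Austin ✗ (not Richmond) → not eligible.
Life Insurance — service 558 days ≥ 30 days ✓; dept Marketing ✗ → not eligible.
Backup Childcare — status full-time ✓; service 558 days ≥ 1 month (≈30 days) ✓; grade IC4 < IC5 ✗ → not eligible.

None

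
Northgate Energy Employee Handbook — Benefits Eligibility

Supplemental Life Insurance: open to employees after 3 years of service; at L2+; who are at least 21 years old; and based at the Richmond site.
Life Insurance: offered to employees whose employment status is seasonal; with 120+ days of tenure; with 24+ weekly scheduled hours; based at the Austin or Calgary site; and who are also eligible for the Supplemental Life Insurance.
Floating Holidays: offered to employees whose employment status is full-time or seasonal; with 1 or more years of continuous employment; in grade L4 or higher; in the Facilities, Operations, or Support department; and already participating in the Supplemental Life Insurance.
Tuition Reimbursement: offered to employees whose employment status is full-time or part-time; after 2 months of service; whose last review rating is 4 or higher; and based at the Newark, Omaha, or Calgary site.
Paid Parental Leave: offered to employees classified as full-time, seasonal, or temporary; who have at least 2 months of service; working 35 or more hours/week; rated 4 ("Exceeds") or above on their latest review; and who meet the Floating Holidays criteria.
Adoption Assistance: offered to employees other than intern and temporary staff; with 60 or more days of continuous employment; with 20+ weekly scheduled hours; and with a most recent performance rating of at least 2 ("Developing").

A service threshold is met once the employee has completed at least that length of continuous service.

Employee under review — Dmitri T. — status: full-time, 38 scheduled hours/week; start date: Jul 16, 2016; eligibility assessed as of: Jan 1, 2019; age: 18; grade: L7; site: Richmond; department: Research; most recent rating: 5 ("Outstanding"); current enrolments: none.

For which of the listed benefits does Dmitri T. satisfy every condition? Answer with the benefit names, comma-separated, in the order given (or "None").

Adoption Assistance

Service from Jul 16, 2016 to Jan 1, 2019: 899 days.
Supplemental Life Insurance — service 899 days < 3 years (≈1095 days) ✗ → not eligible.
Life Insurance — status full-time ✗ (requires seasonal) → not eligible.
Floating Holidays — status full-time ✓; service 899 days ≥ 1 year (≈365 days) ✓; grade L7 ≥ L4 ✓; dept Research ✗ → not eligible.
Tuition Reimbursement — status full-time ✓; service 899 days ≥ 2 months (≈60 days) ✓; rating 5 ≥ 4 ✓; site Richmond ✗ (not Newark, Omaha, or Calgary) → not eligible.
Paid Parental Leave — status full-time ✓; service 899 days ≥ 2 months (≈60 days) ✓; 38 hrs/wk ≥ 35 ✓; rating 5 ≥ 4 ✓; not eligible for Floating Holidays ✗ → not eligible.
Adoption Assistance — status full-time ✓ (not excluded); service 899 days ≥ 60 days ✓; 38 hrs/wk ≥ 20 ✓; rating 5 ≥ 2 ✓ → eligible.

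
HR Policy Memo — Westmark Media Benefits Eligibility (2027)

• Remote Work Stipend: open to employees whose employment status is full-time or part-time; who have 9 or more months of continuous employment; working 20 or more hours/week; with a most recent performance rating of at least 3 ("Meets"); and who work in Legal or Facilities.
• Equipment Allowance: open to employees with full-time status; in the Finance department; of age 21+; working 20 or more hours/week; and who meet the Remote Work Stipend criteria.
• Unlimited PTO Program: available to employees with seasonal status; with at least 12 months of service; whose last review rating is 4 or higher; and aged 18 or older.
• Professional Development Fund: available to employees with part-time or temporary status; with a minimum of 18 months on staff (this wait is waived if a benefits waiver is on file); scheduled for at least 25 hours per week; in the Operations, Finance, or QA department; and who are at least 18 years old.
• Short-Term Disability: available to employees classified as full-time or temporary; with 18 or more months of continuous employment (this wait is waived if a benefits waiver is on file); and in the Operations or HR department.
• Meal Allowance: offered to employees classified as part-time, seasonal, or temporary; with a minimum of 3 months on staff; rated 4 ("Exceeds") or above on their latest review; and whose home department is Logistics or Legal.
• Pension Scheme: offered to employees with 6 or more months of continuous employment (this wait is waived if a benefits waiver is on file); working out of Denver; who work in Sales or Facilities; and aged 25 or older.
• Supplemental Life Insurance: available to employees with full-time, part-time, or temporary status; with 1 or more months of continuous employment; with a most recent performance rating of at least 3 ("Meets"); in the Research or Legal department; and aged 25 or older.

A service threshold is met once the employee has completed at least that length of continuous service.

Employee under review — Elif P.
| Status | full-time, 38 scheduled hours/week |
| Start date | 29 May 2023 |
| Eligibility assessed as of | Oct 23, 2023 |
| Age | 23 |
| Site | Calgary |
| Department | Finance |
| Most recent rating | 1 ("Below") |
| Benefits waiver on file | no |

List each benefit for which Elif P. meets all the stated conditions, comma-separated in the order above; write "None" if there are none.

Service from 29 May 2023 to Oct 23, 2023: 147 days.
Remote Work Stipend — status full-time ✓; service 147 days < 9 months (≈270 days) ✗ → not eligible.
Equipment Allowance — status full-time ✓; dept Finance ✓; age 23 ≥ 21 ✓; 38 hrs/wk ≥ 20 ✓; not eligible for Remote Work Stipend ✗ → not eligible.
Unlimited PTO Program — status full-time ✗ (requires seasonal) → not eligible.
Professional Development Fund — status full-time ✗ (requires part-time or temporary) → not eligible.
Short-Term Disability — status full-time ✓; no waiver, service 147 days < 18 months (≈540 days) ✗ → not eligible.
Meal Allowance — status full-time ✗ (requires part-time, seasonal, or temporary) → not eligible.
Pension Scheme — no waiver, service 147 days < 6 months (≈180 days) ✗ → not eligible.
Supplemental Life Insurance — status full-time ✓; service 147 days ≥ 1 month (≈30 days) ✓; rating 1 < 3 ✗ → not eligible.

None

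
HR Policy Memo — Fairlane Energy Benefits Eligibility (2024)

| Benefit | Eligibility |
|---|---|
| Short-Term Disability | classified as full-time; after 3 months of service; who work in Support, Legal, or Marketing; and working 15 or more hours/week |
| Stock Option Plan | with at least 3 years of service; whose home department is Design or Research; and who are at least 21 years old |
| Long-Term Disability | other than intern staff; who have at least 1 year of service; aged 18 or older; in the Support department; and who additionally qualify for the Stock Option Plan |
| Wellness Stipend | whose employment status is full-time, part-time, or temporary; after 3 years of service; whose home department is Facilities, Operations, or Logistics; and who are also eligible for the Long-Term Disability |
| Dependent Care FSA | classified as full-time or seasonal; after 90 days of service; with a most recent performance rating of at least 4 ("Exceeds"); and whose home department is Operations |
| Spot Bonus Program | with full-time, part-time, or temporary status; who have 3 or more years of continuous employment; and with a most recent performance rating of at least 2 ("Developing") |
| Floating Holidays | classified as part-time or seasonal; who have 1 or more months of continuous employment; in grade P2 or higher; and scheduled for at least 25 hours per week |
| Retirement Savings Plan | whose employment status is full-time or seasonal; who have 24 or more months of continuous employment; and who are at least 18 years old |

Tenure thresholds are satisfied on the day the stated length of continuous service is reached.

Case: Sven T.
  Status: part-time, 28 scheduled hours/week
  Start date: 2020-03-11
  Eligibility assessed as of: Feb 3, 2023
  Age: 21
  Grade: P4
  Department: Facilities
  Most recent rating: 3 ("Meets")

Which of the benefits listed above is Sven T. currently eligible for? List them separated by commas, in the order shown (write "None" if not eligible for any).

Service from 2020-03-11 to Feb 3, 2023: 1059 days.
Short-Term Disability — status part-time ✗ (requires full-time) → not eligible.
Stock Option Plan — service 1059 days < 3 years (≈1095 days) ✗ → not eligible.
Long-Term Disability — status part-time ✓ (not excluded); service 1059 days ≥ 1 year (≈365 days) ✓; age 21 ≥ 18 ✓; dept Facilities ✗ → not eligible.
Wellness Stipend — status part-time ✓; service 1059 days < 3 years (≈1095 days) ✗ → not eligible.
Dependent Care FSA — status part-time ✗ (requires full-time or seasonal) → not eligible.
Spot Bonus Program — status part-time ✓; service 1059 days < 3 years (≈1095 days) ✗ → not eligible.
Floating Holidays — status part-time ✓; service 1059 days ≥ 1 month (≈30 days) ✓; grade P4 ≥ P2 ✓; 28 hrs/wk ≥ 25 ✓ → eligible.
Retirement Savings Plan — status part-time ✗ (requires full-time or seasonal) → not eligible.

Floating Holidays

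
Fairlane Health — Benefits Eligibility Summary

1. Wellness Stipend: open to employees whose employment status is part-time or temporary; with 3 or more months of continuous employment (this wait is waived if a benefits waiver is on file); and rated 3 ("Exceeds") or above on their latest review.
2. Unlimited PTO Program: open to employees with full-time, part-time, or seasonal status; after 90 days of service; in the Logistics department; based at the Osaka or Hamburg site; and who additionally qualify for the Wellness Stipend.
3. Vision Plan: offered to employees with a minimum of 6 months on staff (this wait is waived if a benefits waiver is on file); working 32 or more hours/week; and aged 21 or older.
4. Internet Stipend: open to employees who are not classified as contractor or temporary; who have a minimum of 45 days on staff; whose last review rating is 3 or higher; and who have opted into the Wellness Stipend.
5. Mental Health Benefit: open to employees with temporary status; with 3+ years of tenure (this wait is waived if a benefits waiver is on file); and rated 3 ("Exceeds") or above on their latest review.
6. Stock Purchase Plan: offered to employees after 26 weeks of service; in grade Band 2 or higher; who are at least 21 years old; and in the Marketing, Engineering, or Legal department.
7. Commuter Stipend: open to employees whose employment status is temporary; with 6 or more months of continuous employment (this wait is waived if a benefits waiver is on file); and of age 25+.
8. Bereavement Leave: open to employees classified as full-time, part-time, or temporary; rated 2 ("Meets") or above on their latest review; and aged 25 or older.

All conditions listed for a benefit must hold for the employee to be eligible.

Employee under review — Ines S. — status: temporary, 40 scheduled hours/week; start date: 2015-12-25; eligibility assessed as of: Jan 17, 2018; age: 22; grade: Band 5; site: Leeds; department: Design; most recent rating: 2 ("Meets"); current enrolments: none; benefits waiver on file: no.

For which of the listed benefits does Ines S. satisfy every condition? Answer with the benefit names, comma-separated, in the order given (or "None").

Service from 2015-12-25 to Jan 17, 2018: 754 days.
Wellness Stipend — status temporary ✓; no waiver, service 754 days ≥ 3 months (≈90 days) ✓; rating 2 < 3 ✗ → not eligible.
Unlimited PTO Program — status temporary ✗ (requires full-time, part-time, or seasonal) → not eligible.
Vision Plan — no waiver, service 754 days ≥ 6 months (≈180 days) ✓; 40 hrs/wk ≥ 32 ✓; age 22 ≥ 21 ✓ → eligible.
Internet Stipend — status temporary ✗ (excluded) → not eligible.
Mental Health Benefit — status temporary ✓; no waiver, service 754 days < 3 years (≈1095 days) ✗ → not eligible.
Stock Purchase Plan — service 754 days ≥ 26 weeks (≈182 days) ✓; grade Band 5 ≥ Band 2 ✓; age 22 ≥ 21 ✓; dept Design ✗ → not eligible.
Commuter Stipend — status temporary ✓; no waiver, service 754 days ≥ 6 months (≈180 days) ✓; age 22 < 25 ✗ → not eligible.
Bereavement Leave — status temporary ✓; rating 2 ≥ 2 ✓; age 22 < 25 ✗ → not eligible.

Vision Plan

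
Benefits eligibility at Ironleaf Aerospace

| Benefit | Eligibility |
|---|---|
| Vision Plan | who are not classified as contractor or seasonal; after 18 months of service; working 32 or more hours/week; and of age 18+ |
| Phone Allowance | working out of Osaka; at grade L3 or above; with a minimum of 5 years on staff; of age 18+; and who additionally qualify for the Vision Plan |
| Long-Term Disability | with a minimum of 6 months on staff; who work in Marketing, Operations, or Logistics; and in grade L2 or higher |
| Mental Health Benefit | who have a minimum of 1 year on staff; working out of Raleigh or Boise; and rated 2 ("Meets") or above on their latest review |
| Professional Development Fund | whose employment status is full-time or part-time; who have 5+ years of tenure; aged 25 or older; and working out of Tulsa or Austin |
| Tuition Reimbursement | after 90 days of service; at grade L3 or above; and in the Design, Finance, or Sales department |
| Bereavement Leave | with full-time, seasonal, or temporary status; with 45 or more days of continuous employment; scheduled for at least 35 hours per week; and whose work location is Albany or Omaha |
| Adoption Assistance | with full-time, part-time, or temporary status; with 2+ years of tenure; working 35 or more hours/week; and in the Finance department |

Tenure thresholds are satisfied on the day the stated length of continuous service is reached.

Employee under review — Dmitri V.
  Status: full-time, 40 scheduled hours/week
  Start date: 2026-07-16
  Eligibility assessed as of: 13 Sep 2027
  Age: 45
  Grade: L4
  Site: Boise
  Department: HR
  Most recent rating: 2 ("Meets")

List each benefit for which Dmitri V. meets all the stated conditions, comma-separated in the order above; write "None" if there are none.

Mental Health Benefit

Service from 2026-07-16 to 13 Sep 2027: 424 days.
Vision Plan — status full-time ✓ (not excluded); service 424 days < 18 months (≈540 days) ✗ → not eligible.
Phone Allowance — site Boise ✗ (not Osaka) → not eligible.
Long-Term Disability — service 424 days ≥ 6 months (≈180 days) ✓; dept HR ✗ → not eligible.
Mental Health Benefit — service 424 days ≥ 1 year (≈365 days) ✓; site Boise ✓; rating 2 ≥ 2 ✓ → eligible.
Professional Development Fund — status full-time ✓; service 424 days < 5 years (≈1825 days) ✗ → not eligible.
Tuition Reimbursement — service 424 days ≥ 90 days ✓; grade L4 ≥ L3 ✓; dept HR ✗ → not eligible.
Bereavement Leave — status full-time ✓; service 424 days ≥ 45 days ✓; 40 hrs/wk ≥ 35 ✓; site Boise ✗ (not Albany or Omaha) → not eligible.
Adoption Assistance — status full-time ✓; service 424 days < 2 years (≈730 days) ✗ → not eligible.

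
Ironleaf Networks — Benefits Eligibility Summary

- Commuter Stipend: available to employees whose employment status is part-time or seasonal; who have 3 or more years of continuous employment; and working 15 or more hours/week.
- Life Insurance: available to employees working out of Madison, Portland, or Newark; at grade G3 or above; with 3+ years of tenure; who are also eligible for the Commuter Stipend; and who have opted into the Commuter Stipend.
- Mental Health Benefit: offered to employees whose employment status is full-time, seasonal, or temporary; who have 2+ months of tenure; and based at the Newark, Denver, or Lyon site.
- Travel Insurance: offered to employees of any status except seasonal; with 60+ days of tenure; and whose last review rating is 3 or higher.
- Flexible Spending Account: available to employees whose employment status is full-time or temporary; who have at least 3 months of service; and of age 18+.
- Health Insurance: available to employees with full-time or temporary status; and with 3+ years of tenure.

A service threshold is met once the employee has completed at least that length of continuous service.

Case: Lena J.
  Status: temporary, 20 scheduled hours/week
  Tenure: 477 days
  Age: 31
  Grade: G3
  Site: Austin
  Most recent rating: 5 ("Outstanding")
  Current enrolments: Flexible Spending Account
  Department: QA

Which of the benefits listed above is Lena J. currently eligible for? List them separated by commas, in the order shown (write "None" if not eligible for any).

Travel Insurance, Flexible Spending Account

Commuter Stipend — status temporary ✗ (requires part-time or seasonal) → not eligible.
Life Insurance — site Austin ✗ (not Madison, Portland, or Newark) → not eligible.
Mental Health Benefit — status temporary ✓; service 477 days ≥ 2 months (≈60 days) ✓; site Austin ✗ (not Newark, Denver, or Lyon) → not eligible.
Travel Insurance — status temporary ✓ (not excluded); service 477 days ≥ 60 days ✓; rating 5 ≥ 3 ✓ → eligible.
Flexible Spending Account — status temporary ✓; service 477 days ≥ 3 months (≈90 days) ✓; age 31 ≥ 18 ✓ → eligible.
Health Insurance — status temporary ✓; service 477 days < 3 years (≈1095 days) ✗ → not eligible.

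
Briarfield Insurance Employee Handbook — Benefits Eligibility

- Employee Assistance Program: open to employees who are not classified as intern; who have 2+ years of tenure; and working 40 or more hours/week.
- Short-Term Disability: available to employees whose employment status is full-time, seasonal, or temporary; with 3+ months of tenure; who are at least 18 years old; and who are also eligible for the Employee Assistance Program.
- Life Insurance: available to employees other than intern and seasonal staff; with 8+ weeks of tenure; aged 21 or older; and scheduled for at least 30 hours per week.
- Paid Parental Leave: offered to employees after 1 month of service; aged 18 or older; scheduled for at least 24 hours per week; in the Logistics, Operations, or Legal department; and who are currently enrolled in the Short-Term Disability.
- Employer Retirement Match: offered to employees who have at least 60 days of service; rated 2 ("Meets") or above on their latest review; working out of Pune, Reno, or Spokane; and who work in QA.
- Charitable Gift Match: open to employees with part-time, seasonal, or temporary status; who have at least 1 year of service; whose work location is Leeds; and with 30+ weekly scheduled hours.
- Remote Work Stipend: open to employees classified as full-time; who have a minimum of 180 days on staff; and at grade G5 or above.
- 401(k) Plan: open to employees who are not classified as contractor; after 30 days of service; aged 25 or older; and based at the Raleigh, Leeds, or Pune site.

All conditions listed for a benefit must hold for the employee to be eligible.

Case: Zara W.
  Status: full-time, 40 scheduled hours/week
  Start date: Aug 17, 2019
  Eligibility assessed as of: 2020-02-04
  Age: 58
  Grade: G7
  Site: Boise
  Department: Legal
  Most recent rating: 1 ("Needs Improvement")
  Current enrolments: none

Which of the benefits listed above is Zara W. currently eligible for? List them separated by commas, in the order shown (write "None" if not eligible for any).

Life Insurance

Service from Aug 17, 2019 to 2020-02-04: 171 days.
Employee Assistance Program — status full-time ✓ (not excluded); service 171 days < 2 years (≈730 days) ✗ → not eligible.
Short-Term Disability — status full-time ✓; service 171 days ≥ 3 months (≈90 days) ✓; age 58 ≥ 18 ✓; not eligible for Employee Assistance Program ✗ → not eligible.
Life Insurance — status full-time ✓ (not excluded); service 171 days ≥ 8 weeks (≈56 days) ✓; age 58 ≥ 21 ✓; 40 hrs/wk ≥ 30 ✓ → eligible.
Paid Parental Leave — service 171 days ≥ 1 month (≈30 days) ✓; age 58 ≥ 18 ✓; 40 hrs/wk ≥ 24 ✓; dept Legal ✓; not enrolled in Short-Term Disability ✗ → not eligible.
Employer Retirement Match — service 171 days ≥ 60 days ✓; rating 1 < 2 ✗ → not eligible.
Charitable Gift Match — status full-time ✗ (requires part-time, seasonal, or temporary) → not eligible.
Remote Work Stipend — status full-time ✓; service 171 days < 180 days ✗ → not eligible.
401(k) Plan — status full-time ✓ (not excluded); service 171 days ≥ 30 days ✓; age 58 ≥ 25 ✓; site Boise ✗ (not Raleigh, Leeds, or Pune) → not eligible.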